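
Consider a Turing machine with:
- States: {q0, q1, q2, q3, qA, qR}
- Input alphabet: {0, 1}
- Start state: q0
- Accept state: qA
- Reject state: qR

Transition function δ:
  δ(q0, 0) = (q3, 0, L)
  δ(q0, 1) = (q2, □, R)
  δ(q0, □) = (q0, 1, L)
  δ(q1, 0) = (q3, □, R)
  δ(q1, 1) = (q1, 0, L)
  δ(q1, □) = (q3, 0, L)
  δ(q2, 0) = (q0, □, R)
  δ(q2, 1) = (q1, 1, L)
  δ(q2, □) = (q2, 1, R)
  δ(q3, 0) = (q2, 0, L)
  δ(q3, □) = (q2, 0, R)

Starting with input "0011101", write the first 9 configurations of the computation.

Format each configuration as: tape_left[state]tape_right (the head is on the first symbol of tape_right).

Transitions applied:
Step 1: δ(q0, 0) = (q3, 0, L)
Step 2: δ(q3, □) = (q2, 0, R)
Step 3: δ(q2, 0) = (q0, □, R)
Step 4: δ(q0, 0) = (q3, 0, L)
Step 5: δ(q3, □) = (q2, 0, R)
Step 6: δ(q2, 0) = (q0, □, R)
Step 7: δ(q0, 1) = (q2, □, R)
Step 8: δ(q2, 1) = (q1, 1, L)

The first 9 configurations are:
[q0]0011101 ⊢ [q3]□0011101 ⊢ 0[q2]0011101 ⊢ 0□[q0]011101 ⊢ 0[q3]□011101 ⊢ 00[q2]011101 ⊢ 00□[q0]11101 ⊢ 00□□[q2]1101 ⊢ 00□[q1]□1101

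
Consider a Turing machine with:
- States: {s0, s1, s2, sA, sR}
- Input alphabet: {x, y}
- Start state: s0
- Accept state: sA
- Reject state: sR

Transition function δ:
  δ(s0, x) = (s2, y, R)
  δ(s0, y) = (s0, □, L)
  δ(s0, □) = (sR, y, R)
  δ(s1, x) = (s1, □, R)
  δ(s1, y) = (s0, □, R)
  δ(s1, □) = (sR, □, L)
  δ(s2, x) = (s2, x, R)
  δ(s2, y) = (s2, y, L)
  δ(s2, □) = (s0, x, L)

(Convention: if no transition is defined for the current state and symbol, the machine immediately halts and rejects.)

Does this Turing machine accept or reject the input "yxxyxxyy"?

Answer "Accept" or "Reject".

Execution trace:
Initial: [s0]yxxyxxyy
Step 1: δ(s0, y) = (s0, □, L) → [s0]□□xxyxxyy
Step 2: δ(s0, □) = (sR, y, R) → y[sR]□xxyxxyy

The machine reaches the reject state sR and halts.

Answer: Reject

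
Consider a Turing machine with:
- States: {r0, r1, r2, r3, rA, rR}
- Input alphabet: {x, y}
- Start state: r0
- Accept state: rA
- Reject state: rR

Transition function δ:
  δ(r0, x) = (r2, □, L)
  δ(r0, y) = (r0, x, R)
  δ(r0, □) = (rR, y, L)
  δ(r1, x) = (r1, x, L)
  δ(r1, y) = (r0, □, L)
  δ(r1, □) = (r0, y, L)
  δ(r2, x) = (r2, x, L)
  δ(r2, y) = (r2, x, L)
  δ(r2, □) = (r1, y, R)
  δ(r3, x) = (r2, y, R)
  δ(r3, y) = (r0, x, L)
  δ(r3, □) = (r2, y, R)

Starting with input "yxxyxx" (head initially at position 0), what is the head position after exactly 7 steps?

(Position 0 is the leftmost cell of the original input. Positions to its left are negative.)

Execution trace (head position shown):
Step 0: [r0]yxxyxx  (head at position 0)
Step 1: move right → x[r0]xxyxx  (head at position 1)
Step 2: move left → [r2]x□xyxx  (head at position 0)
Step 3: move left → [r2]□x□xyxx  (head at position -1)
Step 4: move right → y[r1]x□xyxx  (head at position 0)
Step 5: move left → [r1]yx□xyxx  (head at position -1)
Step 6: move left → [r0]□□x□xyxx  (head at position -2)
Step 7: move left → [rR]□y□x□xyxx  (head at position -3)

After 7 steps, the head is at position -3.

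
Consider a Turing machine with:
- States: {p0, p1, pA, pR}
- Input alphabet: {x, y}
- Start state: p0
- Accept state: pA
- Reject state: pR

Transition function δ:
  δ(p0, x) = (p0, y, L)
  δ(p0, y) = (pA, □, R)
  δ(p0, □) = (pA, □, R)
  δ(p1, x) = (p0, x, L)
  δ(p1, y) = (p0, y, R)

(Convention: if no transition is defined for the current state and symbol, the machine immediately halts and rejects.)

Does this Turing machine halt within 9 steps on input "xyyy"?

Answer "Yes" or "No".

Execution trace:
Initial: [p0]xyyy
Step 1: δ(p0, x) = (p0, y, L) → [p0]□yyyy
Step 2: δ(p0, □) = (pA, □, R) → □[pA]yyyy

The machine reaches the accept state pA and halts.
The machine halted after 2 steps (within the 9-step bound).

Answer: Yes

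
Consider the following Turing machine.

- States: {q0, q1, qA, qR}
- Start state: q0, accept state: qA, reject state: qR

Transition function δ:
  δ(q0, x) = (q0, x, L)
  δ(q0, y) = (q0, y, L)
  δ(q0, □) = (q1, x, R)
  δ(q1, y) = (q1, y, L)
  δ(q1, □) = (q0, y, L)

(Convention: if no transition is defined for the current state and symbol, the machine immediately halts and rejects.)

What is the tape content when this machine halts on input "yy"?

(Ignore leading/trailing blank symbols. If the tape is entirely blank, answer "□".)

Execution trace:
Initial: [q0]yy
Step 1: δ(q0, y) = (q0, y, L) → [q0]□yy
Step 2: δ(q0, □) = (q1, x, R) → x[q1]yy
Step 3: δ(q1, y) = (q1, y, L) → [q1]xyy

No transition is defined for δ(q1, x). By convention the machine halts and rejects.

Final tape (ignoring leading/trailing blanks): xyy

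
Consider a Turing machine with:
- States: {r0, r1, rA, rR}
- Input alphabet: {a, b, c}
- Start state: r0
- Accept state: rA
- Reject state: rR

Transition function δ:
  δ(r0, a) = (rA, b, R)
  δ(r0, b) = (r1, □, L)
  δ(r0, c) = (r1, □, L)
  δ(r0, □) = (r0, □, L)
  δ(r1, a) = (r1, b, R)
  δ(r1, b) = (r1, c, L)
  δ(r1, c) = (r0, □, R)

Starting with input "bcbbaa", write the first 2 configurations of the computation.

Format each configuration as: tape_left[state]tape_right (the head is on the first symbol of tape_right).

Transitions applied:
Step 1: δ(r0, b) = (r1, □, L)

The first 2 configurations are:
[r0]bcbbaa ⊢ [r1]□□cbbaa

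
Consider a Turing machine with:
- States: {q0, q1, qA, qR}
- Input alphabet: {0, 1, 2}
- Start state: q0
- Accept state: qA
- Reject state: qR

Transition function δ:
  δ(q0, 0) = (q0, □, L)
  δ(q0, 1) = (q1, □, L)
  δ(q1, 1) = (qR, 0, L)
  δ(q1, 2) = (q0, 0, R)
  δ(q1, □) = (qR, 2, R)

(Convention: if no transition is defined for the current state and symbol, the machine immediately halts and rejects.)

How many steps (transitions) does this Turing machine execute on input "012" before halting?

Execution trace:
Initial: [q0]012
Step 1: δ(q0, 0) = (q0, □, L) → [q0]□□12

No transition is defined for δ(q0, □). By convention the machine halts and rejects.

The machine executed 1 step before halting.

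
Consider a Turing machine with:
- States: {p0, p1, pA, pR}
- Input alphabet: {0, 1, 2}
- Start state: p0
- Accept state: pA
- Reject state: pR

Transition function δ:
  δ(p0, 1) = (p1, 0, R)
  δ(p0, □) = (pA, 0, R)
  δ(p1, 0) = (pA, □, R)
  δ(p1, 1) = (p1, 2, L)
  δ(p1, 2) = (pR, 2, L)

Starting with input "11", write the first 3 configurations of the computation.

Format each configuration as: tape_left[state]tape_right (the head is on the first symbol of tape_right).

Transitions applied:
Step 1: δ(p0, 1) = (p1, 0, R)
Step 2: δ(p1, 1) = (p1, 2, L)

The first 3 configurations are:
[p0]11 ⊢ 0[p1]1 ⊢ [p1]02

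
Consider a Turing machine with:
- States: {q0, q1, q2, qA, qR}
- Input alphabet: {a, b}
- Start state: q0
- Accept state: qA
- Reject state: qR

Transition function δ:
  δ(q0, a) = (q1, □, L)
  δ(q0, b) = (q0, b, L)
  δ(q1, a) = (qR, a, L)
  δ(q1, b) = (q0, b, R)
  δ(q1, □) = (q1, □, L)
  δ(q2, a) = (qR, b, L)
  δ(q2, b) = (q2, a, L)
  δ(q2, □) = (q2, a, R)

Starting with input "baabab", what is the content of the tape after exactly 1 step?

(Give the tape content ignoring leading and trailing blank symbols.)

Execution trace:
Initial: [q0]baabab
Step 1: δ(q0, b) = (q0, b, L) → [q0]□baabab

No transition is defined for δ(q0, □). By convention the machine halts and rejects.

After 1 step, the tape (ignoring leading/trailing blanks) is: baabab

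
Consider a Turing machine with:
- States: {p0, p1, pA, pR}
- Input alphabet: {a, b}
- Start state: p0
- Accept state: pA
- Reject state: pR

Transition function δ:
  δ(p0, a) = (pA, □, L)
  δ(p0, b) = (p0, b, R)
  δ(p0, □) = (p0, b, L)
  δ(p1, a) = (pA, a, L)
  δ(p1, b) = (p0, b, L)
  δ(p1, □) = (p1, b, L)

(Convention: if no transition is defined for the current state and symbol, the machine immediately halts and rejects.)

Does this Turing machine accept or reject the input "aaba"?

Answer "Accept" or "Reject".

Execution trace:
Initial: [p0]aaba
Step 1: δ(p0, a) = (pA, □, L) → [pA]□□aba

The machine reaches the accept state pA and halts.

Answer: Accept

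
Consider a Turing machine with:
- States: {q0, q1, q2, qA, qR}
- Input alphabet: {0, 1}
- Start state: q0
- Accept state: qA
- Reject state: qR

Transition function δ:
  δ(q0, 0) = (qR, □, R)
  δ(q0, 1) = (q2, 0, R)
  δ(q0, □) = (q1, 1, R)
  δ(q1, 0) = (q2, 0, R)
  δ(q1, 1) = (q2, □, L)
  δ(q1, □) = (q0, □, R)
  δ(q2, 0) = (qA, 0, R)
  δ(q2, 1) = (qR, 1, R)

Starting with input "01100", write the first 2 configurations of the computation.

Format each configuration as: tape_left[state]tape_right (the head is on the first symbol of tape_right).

Transitions applied:
Step 1: δ(q0, 0) = (qR, □, R)

The first 2 configurations are:
[q0]01100 ⊢ □[qR]1100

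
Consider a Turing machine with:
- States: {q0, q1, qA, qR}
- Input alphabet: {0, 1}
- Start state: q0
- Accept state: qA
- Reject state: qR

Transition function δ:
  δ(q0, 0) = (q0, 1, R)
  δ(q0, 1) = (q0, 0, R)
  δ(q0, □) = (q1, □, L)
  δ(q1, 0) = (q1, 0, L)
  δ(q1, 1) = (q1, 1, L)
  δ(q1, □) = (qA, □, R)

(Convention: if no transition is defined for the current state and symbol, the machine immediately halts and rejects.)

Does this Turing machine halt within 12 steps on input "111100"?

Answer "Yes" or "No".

Execution trace:
Initial: [q0]111100
Step 1: δ(q0, 1) = (q0, 0, R) → 0[q0]11100
Step 2: δ(q0, 1) = (q0, 0, R) → 00[q0]1100
Step 3: δ(q0, 1) = (q0, 0, R) → 000[q0]100
Step 4: δ(q0, 1) = (q0, 0, R) → 0000[q0]00
Step 5: δ(q0, 0) = (q0, 1, R) → 00001[q0]0
Step 6: δ(q0, 0) = (q0, 1, R) → 000011[q0]□
Step 7: δ(q0, □) = (q1, □, L) → 00001[q1]1□
Step 8: δ(q1, 1) = (q1, 1, L) → 0000[q1]11□
Step 9: δ(q1, 1) = (q1, 1, L) → 000[q1]011□
Step 10: δ(q1, 0) = (q1, 0, L) → 00[q1]0011□
Step 11: δ(q1, 0) = (q1, 0, L) → 0[q1]00011□
Step 12: δ(q1, 0) = (q1, 0, L) → [q1]000011□

The machine has not reached a halting state after 12 steps.
The machine did not halt within the 12-step bound.

Answer: No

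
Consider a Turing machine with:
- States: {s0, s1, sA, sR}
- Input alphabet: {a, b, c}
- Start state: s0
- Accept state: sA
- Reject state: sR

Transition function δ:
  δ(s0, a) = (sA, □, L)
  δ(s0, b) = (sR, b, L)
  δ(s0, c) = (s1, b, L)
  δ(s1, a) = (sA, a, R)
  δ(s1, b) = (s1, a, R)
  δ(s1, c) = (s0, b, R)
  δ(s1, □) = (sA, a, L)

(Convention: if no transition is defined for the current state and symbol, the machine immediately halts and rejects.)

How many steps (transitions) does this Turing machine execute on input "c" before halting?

Execution trace:
Initial: [s0]c
Step 1: δ(s0, c) = (s1, b, L) → [s1]□b
Step 2: δ(s1, □) = (sA, a, L) → [sA]□ab

The machine reaches the accept state sA and halts.

The machine executed 2 steps before halting.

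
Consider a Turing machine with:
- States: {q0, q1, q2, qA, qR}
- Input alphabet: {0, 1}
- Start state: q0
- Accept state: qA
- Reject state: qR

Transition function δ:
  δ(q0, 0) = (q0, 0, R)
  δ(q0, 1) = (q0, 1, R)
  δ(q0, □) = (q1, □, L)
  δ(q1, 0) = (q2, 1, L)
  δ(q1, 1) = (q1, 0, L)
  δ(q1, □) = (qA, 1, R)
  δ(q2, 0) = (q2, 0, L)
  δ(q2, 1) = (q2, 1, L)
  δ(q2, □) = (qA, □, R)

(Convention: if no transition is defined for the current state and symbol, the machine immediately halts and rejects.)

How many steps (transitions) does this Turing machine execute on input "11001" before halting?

Execution trace:
Initial: [q0]11001
Step 1: δ(q0, 1) = (q0, 1, R) → 1[q0]1001
Step 2: δ(q0, 1) = (q0, 1, R) → 11[q0]001
Step 3: δ(q0, 0) = (q0, 0, R) → 110[q0]01
Step 4: δ(q0, 0) = (q0, 0, R) → 1100[q0]1
Step 5: δ(q0, 1) = (q0, 1, R) → 11001[q0]□
Step 6: δ(q0, □) = (q1, □, L) → 1100[q1]1□
Step 7: δ(q1, 1) = (q1, 0, L) → 110[q1]00□
Step 8: δ(q1, 0) = (q2, 1, L) → 11[q2]010□
Step 9: δ(q2, 0) = (q2, 0, L) → 1[q2]1010□
Step 10: δ(q2, 1) = (q2, 1, L) → [q2]11010□
Step 11: δ(q2, 1) = (q2, 1, L) → [q2]□11010□
Step 12: δ(q2, □) = (qA, □, R) → □[qA]11010□

The machine reaches the accept state qA and halts.

The machine executed 12 steps before halting.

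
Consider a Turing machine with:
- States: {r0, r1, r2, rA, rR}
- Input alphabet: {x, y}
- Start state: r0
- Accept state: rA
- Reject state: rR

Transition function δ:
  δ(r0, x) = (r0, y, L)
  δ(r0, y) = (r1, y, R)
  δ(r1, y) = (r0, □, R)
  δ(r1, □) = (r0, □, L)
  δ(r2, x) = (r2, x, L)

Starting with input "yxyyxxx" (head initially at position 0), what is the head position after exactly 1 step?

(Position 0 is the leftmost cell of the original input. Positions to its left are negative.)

Execution trace (head position shown):
Step 0: [r0]yxyyxxx  (head at position 0)
Step 1: move right → y[r1]xyyxxx  (head at position 1)

After 1 step, the head is at position 1.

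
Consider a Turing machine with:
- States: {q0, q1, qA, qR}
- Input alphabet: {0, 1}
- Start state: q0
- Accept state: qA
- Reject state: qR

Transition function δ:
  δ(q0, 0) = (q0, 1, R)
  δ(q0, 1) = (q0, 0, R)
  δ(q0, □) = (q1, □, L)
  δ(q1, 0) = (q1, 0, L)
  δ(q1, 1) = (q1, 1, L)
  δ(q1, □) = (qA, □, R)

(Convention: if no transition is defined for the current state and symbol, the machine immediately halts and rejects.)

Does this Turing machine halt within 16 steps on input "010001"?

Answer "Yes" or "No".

Execution trace:
Initial: [q0]010001
Step 1: δ(q0, 0) = (q0, 1, R) → 1[q0]10001
Step 2: δ(q0, 1) = (q0, 0, R) → 10[q0]0001
Step 3: δ(q0, 0) = (q0, 1, R) → 101[q0]001
Step 4: δ(q0, 0) = (q0, 1, R) → 1011[q0]01
Step 5: δ(q0, 0) = (q0, 1, R) → 10111[q0]1
Step 6: δ(q0, 1) = (q0, 0, R) → 101110[q0]□
Step 7: δ(q0, □) = (q1, □, L) → 10111[q1]0□
Step 8: δ(q1, 0) = (q1, 0, L) → 1011[q1]10□
Step 9: δ(q1, 1) = (q1, 1, L) → 101[q1]110□
Step 10: δ(q1, 1) = (q1, 1, L) → 10[q1]1110□
Step 11: δ(q1, 1) = (q1, 1, L) → 1[q1]01110□
Step 12: δ(q1, 0) = (q1, 0, L) → [q1]101110□
Step 13: δ(q1, 1) = (q1, 1, L) → [q1]□101110□
Step 14: δ(q1, □) = (qA, □, R) → □[qA]101110□

The machine reaches the accept state qA and halts.
The machine halted after 14 steps (within the 16-step bound).

Answer: Yes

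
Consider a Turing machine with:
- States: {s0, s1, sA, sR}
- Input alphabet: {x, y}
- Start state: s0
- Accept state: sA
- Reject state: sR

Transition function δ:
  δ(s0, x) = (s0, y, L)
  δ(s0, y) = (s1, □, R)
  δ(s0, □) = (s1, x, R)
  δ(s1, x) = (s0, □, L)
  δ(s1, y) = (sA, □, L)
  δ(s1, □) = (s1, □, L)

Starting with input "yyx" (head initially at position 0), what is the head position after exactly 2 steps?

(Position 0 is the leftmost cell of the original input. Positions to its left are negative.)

Execution trace (head position shown):
Step 0: [s0]yyx  (head at position 0)
Step 1: move right → □[s1]yx  (head at position 1)
Step 2: move left → [sA]□□x  (head at position 0)

After 2 steps, the head is at position 0.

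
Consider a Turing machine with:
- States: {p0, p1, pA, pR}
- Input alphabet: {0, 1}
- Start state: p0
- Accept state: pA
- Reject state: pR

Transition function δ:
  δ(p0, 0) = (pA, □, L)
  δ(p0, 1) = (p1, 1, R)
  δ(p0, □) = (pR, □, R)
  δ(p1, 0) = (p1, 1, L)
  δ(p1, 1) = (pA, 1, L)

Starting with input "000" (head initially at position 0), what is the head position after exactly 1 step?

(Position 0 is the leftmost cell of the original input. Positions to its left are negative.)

Execution trace (head position shown):
Step 0: [p0]000  (head at position 0)
Step 1: move left → [pA]□□00  (head at position -1)

After 1 step, the head is at position -1.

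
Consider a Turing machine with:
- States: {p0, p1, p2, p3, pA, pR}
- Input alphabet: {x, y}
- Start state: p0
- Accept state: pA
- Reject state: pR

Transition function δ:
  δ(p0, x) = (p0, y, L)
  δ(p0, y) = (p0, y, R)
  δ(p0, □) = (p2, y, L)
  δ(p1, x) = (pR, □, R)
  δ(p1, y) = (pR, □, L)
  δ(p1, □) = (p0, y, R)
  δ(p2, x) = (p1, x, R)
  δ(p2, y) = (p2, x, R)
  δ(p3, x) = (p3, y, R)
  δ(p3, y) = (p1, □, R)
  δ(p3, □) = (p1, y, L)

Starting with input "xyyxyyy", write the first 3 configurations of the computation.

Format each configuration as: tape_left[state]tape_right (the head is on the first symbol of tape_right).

Transitions applied:
Step 1: δ(p0, x) = (p0, y, L)
Step 2: δ(p0, □) = (p2, y, L)

The first 3 configurations are:
[p0]xyyxyyy ⊢ [p0]□yyyxyyy ⊢ [p2]□yyyyxyyy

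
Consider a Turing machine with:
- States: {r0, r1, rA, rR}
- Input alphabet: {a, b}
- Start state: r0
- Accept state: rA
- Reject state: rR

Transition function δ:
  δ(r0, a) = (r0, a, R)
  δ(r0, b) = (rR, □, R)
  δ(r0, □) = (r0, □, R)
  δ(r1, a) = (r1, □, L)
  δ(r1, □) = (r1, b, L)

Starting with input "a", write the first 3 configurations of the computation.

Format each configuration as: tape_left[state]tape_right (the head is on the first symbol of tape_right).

Transitions applied:
Step 1: δ(r0, a) = (r0, a, R)
Step 2: δ(r0, □) = (r0, □, R)

The first 3 configurations are:
[r0]a ⊢ a[r0]□ ⊢ a□[r0]□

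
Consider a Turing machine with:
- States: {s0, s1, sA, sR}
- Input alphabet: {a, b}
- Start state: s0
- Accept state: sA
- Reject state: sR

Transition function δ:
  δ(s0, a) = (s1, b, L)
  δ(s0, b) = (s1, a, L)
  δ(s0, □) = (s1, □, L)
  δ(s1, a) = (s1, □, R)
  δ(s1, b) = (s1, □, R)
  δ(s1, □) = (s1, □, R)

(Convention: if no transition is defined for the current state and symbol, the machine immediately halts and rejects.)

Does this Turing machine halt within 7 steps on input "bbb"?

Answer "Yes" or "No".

Execution trace:
Initial: [s0]bbb
Step 1: δ(s0, b) = (s1, a, L) → [s1]□abb
Step 2: δ(s1, □) = (s1, □, R) → □[s1]abb
Step 3: δ(s1, a) = (s1, □, R) → □□[s1]bb
Step 4: δ(s1, b) = (s1, □, R) → □□□[s1]b
Step 5: δ(s1, b) = (s1, □, R) → □□□□[s1]□
Step 6: δ(s1, □) = (s1, □, R) → □□□□□[s1]□
Step 7: δ(s1, □) = (s1, □, R) → □□□□□□[s1]□

The machine has not reached a halting state after 7 steps.
The machine did not halt within the 7-step bound.

Answer: No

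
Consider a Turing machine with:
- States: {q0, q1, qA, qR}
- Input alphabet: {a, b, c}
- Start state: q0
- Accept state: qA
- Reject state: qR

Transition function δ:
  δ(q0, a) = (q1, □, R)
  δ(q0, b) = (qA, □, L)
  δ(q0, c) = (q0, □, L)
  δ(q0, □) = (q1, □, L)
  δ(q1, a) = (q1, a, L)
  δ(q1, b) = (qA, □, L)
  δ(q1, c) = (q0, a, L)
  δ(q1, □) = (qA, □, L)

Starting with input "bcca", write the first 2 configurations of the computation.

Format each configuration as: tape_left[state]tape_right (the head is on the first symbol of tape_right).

Transitions applied:
Step 1: δ(q0, b) = (qA, □, L)

The first 2 configurations are:
[q0]bcca ⊢ [qA]□□cca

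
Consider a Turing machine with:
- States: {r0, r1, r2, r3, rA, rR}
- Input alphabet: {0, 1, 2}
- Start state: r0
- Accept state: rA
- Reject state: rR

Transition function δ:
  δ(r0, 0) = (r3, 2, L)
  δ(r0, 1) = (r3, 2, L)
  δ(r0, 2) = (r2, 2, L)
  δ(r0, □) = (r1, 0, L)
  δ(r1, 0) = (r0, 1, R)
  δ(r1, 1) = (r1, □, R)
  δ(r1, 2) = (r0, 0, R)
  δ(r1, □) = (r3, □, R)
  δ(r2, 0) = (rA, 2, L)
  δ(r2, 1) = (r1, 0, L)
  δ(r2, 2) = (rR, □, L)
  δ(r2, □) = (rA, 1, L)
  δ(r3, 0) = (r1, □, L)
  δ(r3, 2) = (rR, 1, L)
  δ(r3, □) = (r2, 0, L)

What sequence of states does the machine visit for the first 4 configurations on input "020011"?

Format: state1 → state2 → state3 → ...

Execution trace:
Initial: [r0]020011
Step 1: δ(r0, 0) = (r3, 2, L) → [r3]□220011
Step 2: δ(r3, □) = (r2, 0, L) → [r2]□0220011
Step 3: δ(r2, □) = (rA, 1, L) → [rA]□10220011

The machine reaches the accept state rA and halts.

State sequence: r0 → r3 → r2 → rA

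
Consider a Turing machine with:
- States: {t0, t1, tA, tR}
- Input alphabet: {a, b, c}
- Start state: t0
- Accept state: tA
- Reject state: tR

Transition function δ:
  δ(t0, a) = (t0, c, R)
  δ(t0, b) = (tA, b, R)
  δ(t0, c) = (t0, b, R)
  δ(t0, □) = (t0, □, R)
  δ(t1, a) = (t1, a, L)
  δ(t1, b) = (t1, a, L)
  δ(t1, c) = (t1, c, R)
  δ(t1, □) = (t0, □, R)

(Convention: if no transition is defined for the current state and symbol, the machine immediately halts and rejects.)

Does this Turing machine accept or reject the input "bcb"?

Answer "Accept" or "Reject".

Execution trace:
Initial: [t0]bcb
Step 1: δ(t0, b) = (tA, b, R) → b[tA]cb

The machine reaches the accept state tA and halts.

Answer: Accept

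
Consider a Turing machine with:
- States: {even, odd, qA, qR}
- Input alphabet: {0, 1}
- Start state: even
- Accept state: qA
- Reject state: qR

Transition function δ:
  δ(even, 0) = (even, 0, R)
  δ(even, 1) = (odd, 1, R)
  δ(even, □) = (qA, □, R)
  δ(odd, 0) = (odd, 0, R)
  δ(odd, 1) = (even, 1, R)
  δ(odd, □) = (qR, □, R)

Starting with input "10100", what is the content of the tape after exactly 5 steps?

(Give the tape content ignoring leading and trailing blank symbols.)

Execution trace:
Initial: [even]10100
Step 1: δ(even, 1) = (odd, 1, R) → 1[odd]0100
Step 2: δ(odd, 0) = (odd, 0, R) → 10[odd]100
Step 3: δ(odd, 1) = (even, 1, R) → 101[even]00
Step 4: δ(even, 0) = (even, 0, R) → 1010[even]0
Step 5: δ(even, 0) = (even, 0, R) → 10100[even]□

After 5 steps, the tape (ignoring leading/trailing blanks) is: 10100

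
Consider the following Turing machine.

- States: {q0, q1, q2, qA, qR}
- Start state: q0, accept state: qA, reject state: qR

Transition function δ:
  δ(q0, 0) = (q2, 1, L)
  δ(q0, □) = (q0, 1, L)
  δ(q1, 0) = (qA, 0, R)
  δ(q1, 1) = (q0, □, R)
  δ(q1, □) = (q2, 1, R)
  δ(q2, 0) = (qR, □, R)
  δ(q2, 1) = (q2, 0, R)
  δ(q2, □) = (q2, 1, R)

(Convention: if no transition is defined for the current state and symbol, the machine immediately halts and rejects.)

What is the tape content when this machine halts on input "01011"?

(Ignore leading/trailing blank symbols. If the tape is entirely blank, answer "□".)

Execution trace:
Initial: [q0]01011
Step 1: δ(q0, 0) = (q2, 1, L) → [q2]□11011
Step 2: δ(q2, □) = (q2, 1, R) → 1[q2]11011
Step 3: δ(q2, 1) = (q2, 0, R) → 10[q2]1011
Step 4: δ(q2, 1) = (q2, 0, R) → 100[q2]011
Step 5: δ(q2, 0) = (qR, □, R) → 100□[qR]11

The machine reaches the reject state qR and halts.

Final tape (ignoring leading/trailing blanks): 100□11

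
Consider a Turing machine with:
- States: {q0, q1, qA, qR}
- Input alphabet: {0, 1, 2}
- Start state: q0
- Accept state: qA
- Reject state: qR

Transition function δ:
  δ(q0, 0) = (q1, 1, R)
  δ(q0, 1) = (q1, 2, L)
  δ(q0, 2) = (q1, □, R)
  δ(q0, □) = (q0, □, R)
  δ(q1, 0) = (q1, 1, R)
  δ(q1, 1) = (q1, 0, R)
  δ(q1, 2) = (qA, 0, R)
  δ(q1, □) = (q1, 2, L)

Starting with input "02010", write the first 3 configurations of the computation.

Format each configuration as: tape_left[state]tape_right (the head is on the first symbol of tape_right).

Transitions applied:
Step 1: δ(q0, 0) = (q1, 1, R)
Step 2: δ(q1, 2) = (qA, 0, R)

The first 3 configurations are:
[q0]02010 ⊢ 1[q1]2010 ⊢ 10[qA]010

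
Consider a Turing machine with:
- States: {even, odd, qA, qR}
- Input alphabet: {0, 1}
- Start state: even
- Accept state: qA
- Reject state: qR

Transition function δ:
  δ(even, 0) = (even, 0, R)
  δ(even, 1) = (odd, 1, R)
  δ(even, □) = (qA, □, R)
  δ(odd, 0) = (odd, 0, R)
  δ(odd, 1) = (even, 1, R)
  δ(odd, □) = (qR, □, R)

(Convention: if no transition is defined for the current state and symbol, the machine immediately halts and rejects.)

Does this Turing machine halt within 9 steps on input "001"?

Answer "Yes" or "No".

Execution trace:
Initial: [even]001
Step 1: δ(even, 0) = (even, 0, R) → 0[even]01
Step 2: δ(even, 0) = (even, 0, R) → 00[even]1
Step 3: δ(even, 1) = (odd, 1, R) → 001[odd]□
Step 4: δ(odd, □) = (qR, □, R) → 001□[qR]□

The machine reaches the reject state qR and halts.
The machine halted after 4 steps (within the 9-step bound).

Answer: Yes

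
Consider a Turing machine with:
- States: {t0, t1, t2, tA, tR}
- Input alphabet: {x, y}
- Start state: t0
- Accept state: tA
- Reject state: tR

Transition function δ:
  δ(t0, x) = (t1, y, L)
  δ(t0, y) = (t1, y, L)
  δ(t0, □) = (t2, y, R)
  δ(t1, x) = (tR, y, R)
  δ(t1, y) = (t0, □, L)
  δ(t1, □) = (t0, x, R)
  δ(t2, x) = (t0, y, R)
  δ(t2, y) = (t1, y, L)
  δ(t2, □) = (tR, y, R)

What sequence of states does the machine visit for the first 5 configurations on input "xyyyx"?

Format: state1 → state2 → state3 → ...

Execution trace:
Initial: [t0]xyyyx
Step 1: δ(t0, x) = (t1, y, L) → [t1]□yyyyx
Step 2: δ(t1, □) = (t0, x, R) → x[t0]yyyyx
Step 3: δ(t0, y) = (t1, y, L) → [t1]xyyyyx
Step 4: δ(t1, x) = (tR, y, R) → y[tR]yyyyx

The machine reaches the reject state tR and halts.

State sequence: t0 → t1 → t0 → t1 → tR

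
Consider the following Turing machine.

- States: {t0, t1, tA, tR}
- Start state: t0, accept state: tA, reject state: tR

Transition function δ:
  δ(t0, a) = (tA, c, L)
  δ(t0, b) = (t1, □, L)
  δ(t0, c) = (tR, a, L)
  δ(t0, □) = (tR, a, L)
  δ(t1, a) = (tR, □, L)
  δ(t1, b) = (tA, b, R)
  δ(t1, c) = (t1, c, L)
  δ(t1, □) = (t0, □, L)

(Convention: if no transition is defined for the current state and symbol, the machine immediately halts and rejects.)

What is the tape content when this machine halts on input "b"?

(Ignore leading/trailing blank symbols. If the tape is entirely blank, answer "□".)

Execution trace:
Initial: [t0]b
Step 1: δ(t0, b) = (t1, □, L) → [t1]□□
Step 2: δ(t1, □) = (t0, □, L) → [t0]□□□
Step 3: δ(t0, □) = (tR, a, L) → [tR]□a□□

The machine reaches the reject state tR and halts.

Final tape (ignoring leading/trailing blanks): a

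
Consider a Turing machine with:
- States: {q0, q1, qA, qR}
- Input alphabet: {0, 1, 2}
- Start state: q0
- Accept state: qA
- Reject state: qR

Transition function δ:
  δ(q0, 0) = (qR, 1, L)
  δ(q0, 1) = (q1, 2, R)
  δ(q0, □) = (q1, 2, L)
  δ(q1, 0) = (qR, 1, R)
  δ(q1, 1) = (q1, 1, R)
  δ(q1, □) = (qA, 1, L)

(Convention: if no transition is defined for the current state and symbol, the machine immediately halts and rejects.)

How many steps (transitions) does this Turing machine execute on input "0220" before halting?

Execution trace:
Initial: [q0]0220
Step 1: δ(q0, 0) = (qR, 1, L) → [qR]□1220

The machine reaches the reject state qR and halts.

The machine executed 1 step before halting.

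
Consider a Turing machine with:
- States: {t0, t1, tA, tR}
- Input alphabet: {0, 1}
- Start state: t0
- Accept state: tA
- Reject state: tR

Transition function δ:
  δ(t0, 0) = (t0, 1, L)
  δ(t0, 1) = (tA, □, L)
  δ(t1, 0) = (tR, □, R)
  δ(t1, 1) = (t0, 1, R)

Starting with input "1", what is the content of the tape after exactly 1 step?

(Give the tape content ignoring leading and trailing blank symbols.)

Execution trace:
Initial: [t0]1
Step 1: δ(t0, 1) = (tA, □, L) → [tA]□□

The machine reaches the accept state tA and halts.

After 1 step, the tape (ignoring leading/trailing blanks) is: □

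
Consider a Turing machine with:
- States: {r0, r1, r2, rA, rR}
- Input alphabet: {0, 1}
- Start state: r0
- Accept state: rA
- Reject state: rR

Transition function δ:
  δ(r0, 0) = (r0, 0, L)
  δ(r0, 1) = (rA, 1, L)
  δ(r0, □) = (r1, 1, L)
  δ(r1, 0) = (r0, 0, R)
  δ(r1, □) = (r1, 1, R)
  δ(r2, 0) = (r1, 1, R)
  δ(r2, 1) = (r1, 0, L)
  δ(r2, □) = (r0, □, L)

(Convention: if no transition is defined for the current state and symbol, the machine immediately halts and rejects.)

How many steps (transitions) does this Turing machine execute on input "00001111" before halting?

Execution trace:
Initial: [r0]00001111
Step 1: δ(r0, 0) = (r0, 0, L) → [r0]□00001111
Step 2: δ(r0, □) = (r1, 1, L) → [r1]□100001111
Step 3: δ(r1, □) = (r1, 1, R) → 1[r1]100001111

No transition is defined for δ(r1, 1). By convention the machine halts and rejects.

The machine executed 3 steps before halting.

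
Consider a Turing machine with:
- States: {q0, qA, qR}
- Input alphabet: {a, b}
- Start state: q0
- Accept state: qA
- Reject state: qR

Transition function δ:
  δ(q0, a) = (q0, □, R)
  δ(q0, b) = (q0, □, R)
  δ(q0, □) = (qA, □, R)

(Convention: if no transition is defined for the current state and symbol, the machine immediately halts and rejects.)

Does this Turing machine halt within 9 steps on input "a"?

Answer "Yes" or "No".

Execution trace:
Initial: [q0]a
Step 1: δ(q0, a) = (q0, □, R) → □[q0]□
Step 2: δ(q0, □) = (qA, □, R) → □□[qA]□

The machine reaches the accept state qA and halts.
The machine halted after 2 steps (within the 9-step bound).

Answer: Yes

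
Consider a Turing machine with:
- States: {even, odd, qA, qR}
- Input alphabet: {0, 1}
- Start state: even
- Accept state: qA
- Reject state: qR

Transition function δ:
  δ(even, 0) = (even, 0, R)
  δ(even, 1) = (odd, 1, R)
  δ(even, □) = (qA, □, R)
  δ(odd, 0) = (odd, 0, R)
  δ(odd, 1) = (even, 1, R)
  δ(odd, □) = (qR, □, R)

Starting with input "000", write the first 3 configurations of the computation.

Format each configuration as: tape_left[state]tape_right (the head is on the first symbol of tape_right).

Transitions applied:
Step 1: δ(even, 0) = (even, 0, R)
Step 2: δ(even, 0) = (even, 0, R)

The first 3 configurations are:
[even]000 ⊢ 0[even]00 ⊢ 00[even]0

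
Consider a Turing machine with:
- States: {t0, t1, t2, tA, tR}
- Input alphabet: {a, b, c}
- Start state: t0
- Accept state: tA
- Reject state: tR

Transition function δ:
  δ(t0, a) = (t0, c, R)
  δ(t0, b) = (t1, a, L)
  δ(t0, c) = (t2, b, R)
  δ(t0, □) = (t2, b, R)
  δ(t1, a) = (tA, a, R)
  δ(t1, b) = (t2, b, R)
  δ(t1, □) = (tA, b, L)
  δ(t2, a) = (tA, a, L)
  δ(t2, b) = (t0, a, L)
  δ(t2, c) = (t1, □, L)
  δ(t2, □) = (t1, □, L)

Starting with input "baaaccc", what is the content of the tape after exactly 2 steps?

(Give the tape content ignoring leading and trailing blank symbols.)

Execution trace:
Initial: [t0]baaaccc
Step 1: δ(t0, b) = (t1, a, L) → [t1]□aaaaccc
Step 2: δ(t1, □) = (tA, b, L) → [tA]□baaaaccc

The machine reaches the accept state tA and halts.

After 2 steps, the tape (ignoring leading/trailing blanks) is: baaaaccc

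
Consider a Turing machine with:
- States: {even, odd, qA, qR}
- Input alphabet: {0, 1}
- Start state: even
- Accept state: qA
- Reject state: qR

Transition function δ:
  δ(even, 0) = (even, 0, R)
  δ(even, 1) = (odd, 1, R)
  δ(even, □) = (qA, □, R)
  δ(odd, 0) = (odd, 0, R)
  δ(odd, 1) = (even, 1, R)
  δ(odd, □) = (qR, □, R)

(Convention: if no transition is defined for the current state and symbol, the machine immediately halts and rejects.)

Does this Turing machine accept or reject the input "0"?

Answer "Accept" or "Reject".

Execution trace:
Initial: [even]0
Step 1: δ(even, 0) = (even, 0, R) → 0[even]□
Step 2: δ(even, □) = (qA, □, R) → 0□[qA]□

The machine reaches the accept state qA and halts.

Answer: Accept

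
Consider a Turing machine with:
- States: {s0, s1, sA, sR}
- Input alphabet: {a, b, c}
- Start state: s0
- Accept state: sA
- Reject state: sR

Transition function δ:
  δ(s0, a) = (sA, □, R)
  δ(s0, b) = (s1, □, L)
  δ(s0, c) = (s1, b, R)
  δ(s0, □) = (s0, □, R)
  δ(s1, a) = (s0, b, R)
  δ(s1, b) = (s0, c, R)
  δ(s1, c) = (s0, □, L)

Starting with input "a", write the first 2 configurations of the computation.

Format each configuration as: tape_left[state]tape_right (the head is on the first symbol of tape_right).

Transitions applied:
Step 1: δ(s0, a) = (sA, □, R)

The first 2 configurations are:
[s0]a ⊢ □[sA]□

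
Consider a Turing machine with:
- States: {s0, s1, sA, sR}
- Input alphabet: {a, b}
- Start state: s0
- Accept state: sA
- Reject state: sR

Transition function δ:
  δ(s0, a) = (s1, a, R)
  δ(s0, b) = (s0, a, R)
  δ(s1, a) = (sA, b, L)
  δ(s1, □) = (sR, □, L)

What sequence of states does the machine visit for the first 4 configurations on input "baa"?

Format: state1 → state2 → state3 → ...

Execution trace:
Initial: [s0]baa
Step 1: δ(s0, b) = (s0, a, R) → a[s0]aa
Step 2: δ(s0, a) = (s1, a, R) → aa[s1]a
Step 3: δ(s1, a) = (sA, b, L) → a[sA]ab

The machine reaches the accept state sA and halts.

State sequence: s0 → s0 → s1 → sA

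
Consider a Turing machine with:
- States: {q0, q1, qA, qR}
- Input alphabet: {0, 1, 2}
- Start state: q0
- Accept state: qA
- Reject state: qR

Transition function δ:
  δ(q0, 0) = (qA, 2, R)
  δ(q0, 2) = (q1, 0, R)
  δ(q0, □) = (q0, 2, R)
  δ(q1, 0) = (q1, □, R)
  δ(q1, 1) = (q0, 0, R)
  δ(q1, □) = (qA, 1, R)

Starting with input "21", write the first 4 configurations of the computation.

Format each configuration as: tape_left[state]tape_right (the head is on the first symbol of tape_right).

Transitions applied:
Step 1: δ(q0, 2) = (q1, 0, R)
Step 2: δ(q1, 1) = (q0, 0, R)
Step 3: δ(q0, □) = (q0, 2, R)

The first 4 configurations are:
[q0]21 ⊢ 0[q1]1 ⊢ 00[q0]□ ⊢ 002[q0]□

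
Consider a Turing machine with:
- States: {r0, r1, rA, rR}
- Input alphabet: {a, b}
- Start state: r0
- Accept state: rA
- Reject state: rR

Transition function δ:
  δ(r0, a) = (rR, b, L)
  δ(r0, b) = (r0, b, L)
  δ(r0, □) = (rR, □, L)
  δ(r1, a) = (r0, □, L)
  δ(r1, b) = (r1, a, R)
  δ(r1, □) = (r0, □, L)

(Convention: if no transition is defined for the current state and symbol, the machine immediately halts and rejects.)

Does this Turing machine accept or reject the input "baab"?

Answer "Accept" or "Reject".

Execution trace:
Initial: [r0]baab
Step 1: δ(r0, b) = (r0, b, L) → [r0]□baab
Step 2: δ(r0, □) = (rR, □, L) → [rR]□□baab

The machine reaches the reject state rR and halts.

Answer: Reject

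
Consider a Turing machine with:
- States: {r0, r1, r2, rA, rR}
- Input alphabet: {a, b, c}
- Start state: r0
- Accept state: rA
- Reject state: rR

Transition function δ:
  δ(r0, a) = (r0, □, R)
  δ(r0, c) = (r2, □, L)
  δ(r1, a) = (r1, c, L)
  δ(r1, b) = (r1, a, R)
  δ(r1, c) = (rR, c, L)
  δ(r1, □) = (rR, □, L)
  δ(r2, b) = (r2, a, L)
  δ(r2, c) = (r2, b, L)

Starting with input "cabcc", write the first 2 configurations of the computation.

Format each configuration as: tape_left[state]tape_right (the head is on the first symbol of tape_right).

Transitions applied:
Step 1: δ(r0, c) = (r2, □, L)

The first 2 configurations are:
[r0]cabcc ⊢ [r2]□□abcc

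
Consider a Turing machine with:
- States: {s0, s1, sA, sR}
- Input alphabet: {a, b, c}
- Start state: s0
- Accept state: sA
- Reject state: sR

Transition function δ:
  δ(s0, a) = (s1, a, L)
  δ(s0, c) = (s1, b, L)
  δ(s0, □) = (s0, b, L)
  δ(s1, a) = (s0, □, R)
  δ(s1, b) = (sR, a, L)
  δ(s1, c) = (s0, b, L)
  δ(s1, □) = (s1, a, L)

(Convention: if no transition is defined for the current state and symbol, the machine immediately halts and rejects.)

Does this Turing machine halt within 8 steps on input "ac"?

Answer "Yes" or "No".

Execution trace:
Initial: [s0]ac
Step 1: δ(s0, a) = (s1, a, L) → [s1]□ac
Step 2: δ(s1, □) = (s1, a, L) → [s1]□aac
Step 3: δ(s1, □) = (s1, a, L) → [s1]□aaac
Step 4: δ(s1, □) = (s1, a, L) → [s1]□aaaac
Step 5: δ(s1, □) = (s1, a, L) → [s1]□aaaaac
Step 6: δ(s1, □) = (s1, a, L) → [s1]□aaaaaac
Step 7: δ(s1, □) = (s1, a, L) → [s1]□aaaaaaac
Step 8: δ(s1, □) = (s1, a, L) → [s1]□aaaaaaaac

The machine has not reached a halting state after 8 steps.
The machine did not halt within the 8-step bound.

Answer: No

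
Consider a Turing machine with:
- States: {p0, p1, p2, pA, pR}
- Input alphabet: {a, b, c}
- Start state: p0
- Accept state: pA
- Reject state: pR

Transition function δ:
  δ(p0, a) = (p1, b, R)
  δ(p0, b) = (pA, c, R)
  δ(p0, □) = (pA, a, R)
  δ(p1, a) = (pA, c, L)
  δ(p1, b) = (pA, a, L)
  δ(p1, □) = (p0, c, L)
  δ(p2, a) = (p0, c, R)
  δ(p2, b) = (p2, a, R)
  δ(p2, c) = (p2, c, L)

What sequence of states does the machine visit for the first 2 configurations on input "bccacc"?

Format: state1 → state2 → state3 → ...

Execution trace:
Initial: [p0]bccacc
Step 1: δ(p0, b) = (pA, c, R) → c[pA]ccacc

The machine reaches the accept state pA and halts.

State sequence: p0 → pA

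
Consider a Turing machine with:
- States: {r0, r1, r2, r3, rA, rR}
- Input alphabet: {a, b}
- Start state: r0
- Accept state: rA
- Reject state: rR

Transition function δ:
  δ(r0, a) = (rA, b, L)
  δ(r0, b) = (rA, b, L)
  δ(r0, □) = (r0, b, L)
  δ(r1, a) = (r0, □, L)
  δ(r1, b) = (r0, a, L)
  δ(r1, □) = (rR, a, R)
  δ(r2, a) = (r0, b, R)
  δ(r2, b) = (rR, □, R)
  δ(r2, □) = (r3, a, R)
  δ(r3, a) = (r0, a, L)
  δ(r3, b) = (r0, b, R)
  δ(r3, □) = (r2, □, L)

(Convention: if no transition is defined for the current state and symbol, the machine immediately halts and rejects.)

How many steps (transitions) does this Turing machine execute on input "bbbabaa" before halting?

Execution trace:
Initial: [r0]bbbabaa
Step 1: δ(r0, b) = (rA, b, L) → [rA]□bbbabaa

The machine reaches the accept state rA and halts.

The machine executed 1 step before halting.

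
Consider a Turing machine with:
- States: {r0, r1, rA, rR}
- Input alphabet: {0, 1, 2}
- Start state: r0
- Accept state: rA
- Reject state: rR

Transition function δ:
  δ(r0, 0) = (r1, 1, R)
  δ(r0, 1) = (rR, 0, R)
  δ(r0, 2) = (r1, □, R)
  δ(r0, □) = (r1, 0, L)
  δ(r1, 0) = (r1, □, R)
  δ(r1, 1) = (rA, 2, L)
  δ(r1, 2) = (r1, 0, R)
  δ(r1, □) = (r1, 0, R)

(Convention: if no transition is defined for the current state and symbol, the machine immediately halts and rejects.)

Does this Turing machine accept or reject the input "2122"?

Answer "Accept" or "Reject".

Execution trace:
Initial: [r0]2122
Step 1: δ(r0, 2) = (r1, □, R) → □[r1]122
Step 2: δ(r1, 1) = (rA, 2, L) → [rA]□222

The machine reaches the accept state rA and halts.

Answer: Accept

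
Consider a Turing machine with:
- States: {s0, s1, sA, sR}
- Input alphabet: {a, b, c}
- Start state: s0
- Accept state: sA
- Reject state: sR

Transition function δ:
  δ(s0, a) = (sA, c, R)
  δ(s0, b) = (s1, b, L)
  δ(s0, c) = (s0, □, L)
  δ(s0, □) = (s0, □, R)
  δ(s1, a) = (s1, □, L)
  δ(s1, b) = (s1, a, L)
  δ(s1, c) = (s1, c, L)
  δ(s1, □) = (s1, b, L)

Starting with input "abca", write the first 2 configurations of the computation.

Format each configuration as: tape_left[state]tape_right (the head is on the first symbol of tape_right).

Transitions applied:
Step 1: δ(s0, a) = (sA, c, R)

The first 2 configurations are:
[s0]abca ⊢ c[sA]bca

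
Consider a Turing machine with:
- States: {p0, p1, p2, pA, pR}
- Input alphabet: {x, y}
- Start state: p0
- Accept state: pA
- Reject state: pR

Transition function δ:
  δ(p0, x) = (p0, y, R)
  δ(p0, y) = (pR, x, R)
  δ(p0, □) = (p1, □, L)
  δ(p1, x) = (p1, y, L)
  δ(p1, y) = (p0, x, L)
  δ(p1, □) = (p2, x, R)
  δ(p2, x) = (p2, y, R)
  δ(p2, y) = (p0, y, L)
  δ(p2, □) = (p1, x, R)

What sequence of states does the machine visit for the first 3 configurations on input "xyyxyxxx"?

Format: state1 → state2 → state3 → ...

Execution trace:
Initial: [p0]xyyxyxxx
Step 1: δ(p0, x) = (p0, y, R) → y[p0]yyxyxxx
Step 2: δ(p0, y) = (pR, x, R) → yx[pR]yxyxxx

The machine reaches the reject state pR and halts.

State sequence: p0 → p0 → pR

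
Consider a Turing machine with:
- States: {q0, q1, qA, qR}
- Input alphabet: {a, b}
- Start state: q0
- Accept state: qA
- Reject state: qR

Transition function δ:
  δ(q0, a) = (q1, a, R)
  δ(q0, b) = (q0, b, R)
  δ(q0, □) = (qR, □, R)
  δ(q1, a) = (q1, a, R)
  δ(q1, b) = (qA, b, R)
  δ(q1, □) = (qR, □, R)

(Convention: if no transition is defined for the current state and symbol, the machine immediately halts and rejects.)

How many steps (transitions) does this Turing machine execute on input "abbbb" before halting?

Execution trace:
Initial: [q0]abbbb
Step 1: δ(q0, a) = (q1, a, R) → a[q1]bbbb
Step 2: δ(q1, b) = (qA, b, R) → ab[qA]bbb

The machine reaches the accept state qA and halts.

The machine executed 2 steps before halting.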